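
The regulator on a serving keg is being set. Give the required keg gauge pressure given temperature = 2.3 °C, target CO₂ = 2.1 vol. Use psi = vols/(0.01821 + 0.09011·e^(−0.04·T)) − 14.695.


psi = 2.1/(0.01821 + 0.09011·e^(−0.04·2.3)) − 14.695

6.2214 psi


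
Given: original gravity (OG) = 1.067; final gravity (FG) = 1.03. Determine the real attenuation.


AA = (OG−FG)/(OG−1)·100;  RA = AA·0.8192
AA = (1.067 − 1.03)/(1.067 − 1)·100 = 55.2239
RA = 55.2239·0.8192

45.2394 %


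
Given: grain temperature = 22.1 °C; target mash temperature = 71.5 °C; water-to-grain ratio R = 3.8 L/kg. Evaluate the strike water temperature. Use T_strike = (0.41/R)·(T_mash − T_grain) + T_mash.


T_strike = (0.41/3.8)·(71.5 − 22.1) + 71.5

76.8300 °C


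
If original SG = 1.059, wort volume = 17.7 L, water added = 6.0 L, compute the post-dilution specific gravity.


SG_new = 1 + (SG_old − 1)·V_old/(V_old + V_water)
pts = (1.059 − 1)·1000·17.7/(17.7 + 6.0) = 44.0633
SG_new = 1 + 44.0633/1000

1.0441


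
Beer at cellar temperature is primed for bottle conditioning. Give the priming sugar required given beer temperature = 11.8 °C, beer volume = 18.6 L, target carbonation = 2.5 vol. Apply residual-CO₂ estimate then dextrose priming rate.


residual = 14.695·(0.01821 + 0.09011·e^(−0.04·T));  sugar = (target − residual)·4.0·V
residual = 14.695·(0.01821 + 0.09011·e^(−0.04·11.8)) = 1.0935
sugar = (2.5 − 1.0935)·4.0·18.6

104.6399 g


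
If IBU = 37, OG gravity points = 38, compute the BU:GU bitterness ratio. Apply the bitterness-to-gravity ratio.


BU:GU = IBU / OG_points
BU:GU = 37 / 38

0.9737


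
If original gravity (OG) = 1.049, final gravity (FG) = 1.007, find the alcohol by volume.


ABV = (OG − FG) · 131.25
ABV = (1.049 − 1.007) · 131.25

5.5125 % ABV


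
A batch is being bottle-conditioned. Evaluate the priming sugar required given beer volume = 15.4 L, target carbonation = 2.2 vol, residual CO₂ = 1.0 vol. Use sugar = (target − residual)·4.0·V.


sugar = (2.2 − 1.0)·4.0·15.4

73.9200 g


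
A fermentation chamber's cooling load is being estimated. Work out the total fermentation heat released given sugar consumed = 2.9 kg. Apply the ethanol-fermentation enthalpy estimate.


Q = m_sugar · 590 kJ/kg
Q = 2.9 · 590

1711.0000 kJ


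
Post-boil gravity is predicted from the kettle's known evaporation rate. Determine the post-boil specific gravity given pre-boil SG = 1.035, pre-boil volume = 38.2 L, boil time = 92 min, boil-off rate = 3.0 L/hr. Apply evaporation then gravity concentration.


V_post = V_pre − rate·(t/60);  SG_post = 1 + (SG_pre−1)·V_pre/V_post
V_post = 38.2 − 3.0·(92/60) = 33.6000
SG_post = 1 + (1.035 − 1)·38.2/33.6000

1.0398


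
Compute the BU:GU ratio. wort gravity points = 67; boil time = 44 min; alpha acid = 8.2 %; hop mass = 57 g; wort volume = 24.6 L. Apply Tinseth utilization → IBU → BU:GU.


U = 1.65·0.000125^(GP/1000)·(1−e^(−0.04t))/4.15;  IBU = (α/100)·m·U·1000/V;  BU:GU = IBU/GP
U = 1.65·0.000125^(67/1000)·(1−e^(−0.04·44))/4.15 = 0.1803
IBU = (8.2/100)·57·0.1803·1000/24.6 = 34.2523
BU:GU = 34.2523/67

0.5112


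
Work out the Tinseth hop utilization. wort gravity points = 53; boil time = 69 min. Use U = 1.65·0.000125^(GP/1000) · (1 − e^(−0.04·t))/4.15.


bigness = 1.65·0.000125^(53/1000) = 1.0248
boil_factor = (1 − e^(−0.04·69))/4.15 = 0.2257
U = 1.0248 · 0.2257

0.2313


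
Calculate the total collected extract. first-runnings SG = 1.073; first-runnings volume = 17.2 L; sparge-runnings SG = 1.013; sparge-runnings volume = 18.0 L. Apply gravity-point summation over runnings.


total = Σ (SG_i − 1)·1000·V_i
first = (1.073 − 1)·1000·17.2 = 1255.6000
sparge = (1.013 − 1)·1000·18.0 = 234.0000
total = 1255.6000 + 234.0000

1489.6000 gravity·L


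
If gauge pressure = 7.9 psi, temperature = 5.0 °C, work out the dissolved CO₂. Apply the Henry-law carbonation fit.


vols = (P + 14.695)·(0.01821 + 0.09011·e^(−0.04·T))
vols = (7.9 + 14.695)·(0.01821 + 0.09011·e^(−0.04·5.0))

2.0784 volumes


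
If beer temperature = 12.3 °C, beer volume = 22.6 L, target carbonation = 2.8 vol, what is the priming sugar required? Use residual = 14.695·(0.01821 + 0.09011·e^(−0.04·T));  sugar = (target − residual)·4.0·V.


residual = 14.695·(0.01821 + 0.09011·e^(−0.04·12.3)) = 1.0772
sugar = (2.8 − 1.0772)·4.0·22.6

155.7416 g


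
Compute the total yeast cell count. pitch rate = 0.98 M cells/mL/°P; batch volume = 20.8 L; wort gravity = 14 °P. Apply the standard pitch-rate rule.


cells (billions) = rate · V_L · °P
cells = 0.98 · 20.8 · 14

285.3760 billion cells


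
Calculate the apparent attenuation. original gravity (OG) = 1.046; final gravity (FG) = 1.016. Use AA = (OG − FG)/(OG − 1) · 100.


AA = (1.046 − 1.016)/(1.046 − 1) · 100

65.2174 %


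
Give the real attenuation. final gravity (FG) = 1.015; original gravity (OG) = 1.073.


AA = (OG−FG)/(OG−1)·100;  RA = AA·0.8192
AA = (1.073 − 1.015)/(1.073 − 1)·100 = 79.4521
RA = 79.4521·0.8192

65.0871 %


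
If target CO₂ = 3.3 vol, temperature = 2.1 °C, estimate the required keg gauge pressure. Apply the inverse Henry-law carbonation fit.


psi = vols/(0.01821 + 0.09011·e^(−0.04·T)) − 14.695
psi = 3.3/(0.01821 + 0.09011·e^(−0.04·2.1)) − 14.695

17.9589 psi


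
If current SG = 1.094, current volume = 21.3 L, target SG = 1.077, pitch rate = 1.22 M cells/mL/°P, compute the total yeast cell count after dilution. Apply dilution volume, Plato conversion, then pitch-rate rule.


V_w = V·((SG_c−1)/(SG_t−1)−1);  °P = 259 − 259/SG_t;  cells = rate·(V+V_w)·°P
V_w = 21.3·((1.094−1)/(1.077−1)−1) = 4.7026
V_final = 21.3 + 4.7026 = 26.0026
°P = 259 − 259/1.077 = 18.5172
cells = 1.22·26.0026·18.5172

587.4235 billion cells


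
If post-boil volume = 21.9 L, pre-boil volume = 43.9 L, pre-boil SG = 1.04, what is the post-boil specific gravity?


SG_post = 1 + (SG_pre − 1)·V_pre/V_post
pts_pre = (1.04 − 1)·1000 = 40.0000
pts_post = 40.0000·43.9/21.9 = 80.1826
SG_post = 1 + 80.1826/1000

1.0802


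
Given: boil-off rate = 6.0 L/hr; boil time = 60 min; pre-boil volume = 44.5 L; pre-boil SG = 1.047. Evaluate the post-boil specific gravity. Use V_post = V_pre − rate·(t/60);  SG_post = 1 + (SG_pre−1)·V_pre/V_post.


V_post = 44.5 − 6.0·(60/60) = 38.5000
SG_post = 1 + (1.047 − 1)·44.5/38.5000

1.0543


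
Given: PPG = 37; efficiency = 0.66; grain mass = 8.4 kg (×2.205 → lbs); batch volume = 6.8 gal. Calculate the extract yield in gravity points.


points = lbs × PPG × eff / vol
lbs = 8.4 × 2.205 = 18.5220
points = 18.5220 × 37 × 0.66 / 6.8

66.5158 points


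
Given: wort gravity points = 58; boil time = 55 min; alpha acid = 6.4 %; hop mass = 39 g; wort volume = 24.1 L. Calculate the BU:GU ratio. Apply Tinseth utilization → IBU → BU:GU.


U = 1.65·0.000125^(GP/1000)·(1−e^(−0.04t))/4.15;  IBU = (α/100)·m·U·1000/V;  BU:GU = IBU/GP
U = 1.65·0.000125^(58/1000)·(1−e^(−0.04·55))/4.15 = 0.2099
IBU = (6.4/100)·39·0.2099·1000/24.1 = 21.7411
BU:GU = 21.7411/58

0.3748


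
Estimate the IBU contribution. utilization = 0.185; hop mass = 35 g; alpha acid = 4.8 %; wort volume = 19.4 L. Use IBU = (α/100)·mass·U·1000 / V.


IBU = (4.8/100)·35·0.185·1000 / 19.4

16.0206 IBU


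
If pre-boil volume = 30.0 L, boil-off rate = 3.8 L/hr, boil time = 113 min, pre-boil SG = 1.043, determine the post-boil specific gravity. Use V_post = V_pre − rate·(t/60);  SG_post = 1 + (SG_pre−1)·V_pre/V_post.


V_post = 30.0 − 3.8·(113/60) = 22.8433
SG_post = 1 + (1.043 − 1)·30.0/22.8433

1.0565


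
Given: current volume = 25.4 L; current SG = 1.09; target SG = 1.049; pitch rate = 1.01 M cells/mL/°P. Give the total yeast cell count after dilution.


V_w = V·((SG_c−1)/(SG_t−1)−1);  °P = 259 − 259/SG_t;  cells = rate·(V+V_w)·°P
V_w = 25.4·((1.09−1)/(1.049−1)−1) = 21.2531
V_final = 25.4 + 21.2531 = 46.6531
°P = 259 − 259/1.049 = 12.0982
cells = 1.01·46.6531·12.0982

570.0617 billion cells


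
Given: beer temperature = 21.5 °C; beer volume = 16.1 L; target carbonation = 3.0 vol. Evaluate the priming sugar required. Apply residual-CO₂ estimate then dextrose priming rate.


residual = 14.695·(0.01821 + 0.09011·e^(−0.04·T));  sugar = (target − residual)·4.0·V
residual = 14.695·(0.01821 + 0.09011·e^(−0.04·21.5)) = 0.8279
sugar = (3.0 − 0.8279)·4.0·16.1

139.8811 g


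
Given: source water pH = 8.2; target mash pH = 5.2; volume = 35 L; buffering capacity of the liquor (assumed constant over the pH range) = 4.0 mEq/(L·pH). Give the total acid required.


acid = buffering capacity · (pH_source − pH_target) · V
acid = 4.0 · (8.2 − 5.2) · 35

420.0000 mEq


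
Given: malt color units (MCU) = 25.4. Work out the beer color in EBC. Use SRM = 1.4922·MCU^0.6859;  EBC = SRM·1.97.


SRM = 1.4922·25.4^0.6859 = 13.7215
EBC = 13.7215·1.97

27.0314 EBC


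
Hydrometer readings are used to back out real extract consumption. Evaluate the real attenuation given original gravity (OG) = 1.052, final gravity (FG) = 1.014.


AA = (OG−FG)/(OG−1)·100;  RA = AA·0.8192
AA = (1.052 − 1.014)/(1.052 − 1)·100 = 73.0769
RA = 73.0769·0.8192

59.8646 %


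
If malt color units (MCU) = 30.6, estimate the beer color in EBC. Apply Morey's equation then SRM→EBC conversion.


SRM = 1.4922·MCU^0.6859;  EBC = SRM·1.97
SRM = 1.4922·30.6^0.6859 = 15.5913
EBC = 15.5913·1.97

30.7149 EBC


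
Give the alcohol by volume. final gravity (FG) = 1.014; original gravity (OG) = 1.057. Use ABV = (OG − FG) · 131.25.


ABV = (1.057 − 1.014) · 131.25

5.6437 % ABV


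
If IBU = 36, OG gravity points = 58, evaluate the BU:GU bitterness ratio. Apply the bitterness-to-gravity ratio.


BU:GU = IBU / OG_points
BU:GU = 36 / 58

0.6207


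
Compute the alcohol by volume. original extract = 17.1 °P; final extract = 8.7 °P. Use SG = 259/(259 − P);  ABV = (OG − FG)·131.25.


OG = 259/(259 − 17.1) = 1.0707
FG = 259/(259 − 8.7) = 1.0348
ABV = (1.0707 − 1.0348)·131.25

4.7161 % ABV


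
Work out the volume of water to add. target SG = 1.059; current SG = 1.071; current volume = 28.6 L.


V_water = V·((SG_curr − 1)/(SG_target − 1) − 1)
V_water = 28.6·((1.071 − 1)/(1.059 − 1) − 1)

5.8169 L


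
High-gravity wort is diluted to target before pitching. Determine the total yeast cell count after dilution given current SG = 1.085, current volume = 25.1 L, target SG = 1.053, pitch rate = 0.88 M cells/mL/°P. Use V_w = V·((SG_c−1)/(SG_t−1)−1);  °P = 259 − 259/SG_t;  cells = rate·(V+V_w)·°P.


V_w = 25.1·((1.085−1)/(1.053−1)−1) = 15.1547
V_final = 25.1 + 15.1547 = 40.2547
°P = 259 − 259/1.053 = 13.0361
cells = 0.88·40.2547·13.0361

461.7923 billion cells


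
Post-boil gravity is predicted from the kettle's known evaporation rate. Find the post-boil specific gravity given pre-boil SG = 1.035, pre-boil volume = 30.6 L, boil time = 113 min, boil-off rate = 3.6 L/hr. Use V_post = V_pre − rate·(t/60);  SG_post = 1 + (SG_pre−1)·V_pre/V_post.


V_post = 30.6 − 3.6·(113/60) = 23.8200
SG_post = 1 + (1.035 − 1)·30.6/23.8200

1.0450


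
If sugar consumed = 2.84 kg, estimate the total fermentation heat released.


Q = m_sugar · 590 kJ/kg
Q = 2.84 · 590

1675.6000 kJ


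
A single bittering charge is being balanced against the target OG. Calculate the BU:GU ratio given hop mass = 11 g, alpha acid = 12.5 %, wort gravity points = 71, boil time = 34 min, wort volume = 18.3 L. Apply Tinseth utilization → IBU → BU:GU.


U = 1.65·0.000125^(GP/1000)·(1−e^(−0.04t))/4.15;  IBU = (α/100)·m·U·1000/V;  BU:GU = IBU/GP
U = 1.65·0.000125^(71/1000)·(1−e^(−0.04·34))/4.15 = 0.1561
IBU = (12.5/100)·11·0.1561·1000/18.3 = 11.7315
BU:GU = 11.7315/71

0.1652


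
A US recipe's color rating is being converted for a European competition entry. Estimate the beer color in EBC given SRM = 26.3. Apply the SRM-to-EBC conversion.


EBC = SRM · 1.97
EBC = 26.3 · 1.97

51.8110 EBC


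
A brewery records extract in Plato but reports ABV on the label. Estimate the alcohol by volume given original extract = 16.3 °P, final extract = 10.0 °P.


SG = 259/(259 − P);  ABV = (OG − FG)·131.25
OG = 259/(259 − 16.3) = 1.0672
FG = 259/(259 − 10.0) = 1.0402
ABV = (1.0672 − 1.0402)·131.25

3.5438 % ABV


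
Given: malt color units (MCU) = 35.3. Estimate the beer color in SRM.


SRM = 1.4922 · MCU^0.6859
SRM = 1.4922 · 35.3^0.6859

17.1967 SRM


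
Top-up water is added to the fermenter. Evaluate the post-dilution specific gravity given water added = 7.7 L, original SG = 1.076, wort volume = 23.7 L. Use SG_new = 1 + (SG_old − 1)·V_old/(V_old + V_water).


pts = (1.076 − 1)·1000·23.7/(23.7 + 7.7) = 57.3631
SG_new = 1 + 57.3631/1000

1.0574


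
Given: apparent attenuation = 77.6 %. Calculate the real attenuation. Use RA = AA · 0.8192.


RA = 77.6 · 0.8192

63.5699 %


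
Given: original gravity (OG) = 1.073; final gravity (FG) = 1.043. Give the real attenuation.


AA = (OG−FG)/(OG−1)·100;  RA = AA·0.8192
AA = (1.073 − 1.043)/(1.073 − 1)·100 = 41.0959
RA = 41.0959·0.8192

33.6658 %


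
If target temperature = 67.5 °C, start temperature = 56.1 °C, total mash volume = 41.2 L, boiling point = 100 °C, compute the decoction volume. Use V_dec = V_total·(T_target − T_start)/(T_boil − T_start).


V_dec = 41.2·(67.5 − 56.1)/(100 − 56.1)

10.6989 L


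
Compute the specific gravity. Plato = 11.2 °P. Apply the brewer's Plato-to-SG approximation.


SG = 259/(259 − P)
SG = 259/(259 − 11.2)

1.0452


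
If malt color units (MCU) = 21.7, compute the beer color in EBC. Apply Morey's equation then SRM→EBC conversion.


SRM = 1.4922·MCU^0.6859;  EBC = SRM·1.97
SRM = 1.4922·21.7^0.6859 = 12.3170
EBC = 12.3170·1.97

24.2645 EBC


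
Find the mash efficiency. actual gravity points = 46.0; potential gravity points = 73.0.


efficiency = actual / potential × 100
efficiency = 46.0 / 73.0 × 100

63.0137 %


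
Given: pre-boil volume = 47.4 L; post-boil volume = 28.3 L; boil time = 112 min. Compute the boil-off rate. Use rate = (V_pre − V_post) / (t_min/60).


rate = (47.4 − 28.3) / (112/60)

10.2321 L/hr


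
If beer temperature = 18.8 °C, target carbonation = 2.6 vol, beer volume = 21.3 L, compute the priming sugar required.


residual = 14.695·(0.01821 + 0.09011·e^(−0.04·T));  sugar = (target − residual)·4.0·V
residual = 14.695·(0.01821 + 0.09011·e^(−0.04·18.8)) = 0.8918
sugar = (2.6 − 0.8918)·4.0·21.3

145.5354 g


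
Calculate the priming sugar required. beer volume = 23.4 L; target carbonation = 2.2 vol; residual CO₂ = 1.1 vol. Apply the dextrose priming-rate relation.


sugar = (target − residual)·4.0·V
sugar = (2.2 − 1.1)·4.0·23.4

102.9600 g


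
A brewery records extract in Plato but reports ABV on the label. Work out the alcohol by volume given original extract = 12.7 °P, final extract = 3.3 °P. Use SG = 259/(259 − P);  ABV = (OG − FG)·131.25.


OG = 259/(259 − 12.7) = 1.0516
FG = 259/(259 − 3.3) = 1.0129
ABV = (1.0516 − 1.0129)·131.25

5.0738 % ABV


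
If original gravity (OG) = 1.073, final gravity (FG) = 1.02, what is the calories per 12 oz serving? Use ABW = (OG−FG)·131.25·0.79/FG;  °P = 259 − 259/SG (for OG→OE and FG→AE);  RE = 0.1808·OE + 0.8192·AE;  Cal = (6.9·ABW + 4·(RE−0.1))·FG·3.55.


ABW = (1.073 − 1.02)·131.25·0.79/1.02 = 5.3877
OE = 259 − 259/1.073 = 17.6207 °P
AE = 259 − 259/1.02 = 5.0784 °P
RE = 0.1808·17.6207 + 0.8192·5.0784 = 7.3461 °P
Cal = (6.9·5.3877 + 4·(7.3461−0.1))·1.02·3.55

239.5628 kcal


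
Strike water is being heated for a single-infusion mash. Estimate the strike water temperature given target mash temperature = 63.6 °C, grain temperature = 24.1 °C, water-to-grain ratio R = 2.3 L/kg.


T_strike = (0.41/R)·(T_mash − T_grain) + T_mash
T_strike = (0.41/2.3)·(63.6 − 24.1) + 63.6

70.6413 °C


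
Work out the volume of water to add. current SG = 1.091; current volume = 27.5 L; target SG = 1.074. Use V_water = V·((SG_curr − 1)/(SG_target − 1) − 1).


V_water = 27.5·((1.091 − 1)/(1.074 − 1) − 1)

6.3176 L


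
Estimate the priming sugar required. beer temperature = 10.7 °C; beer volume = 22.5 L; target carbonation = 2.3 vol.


residual = 14.695·(0.01821 + 0.09011·e^(−0.04·T));  sugar = (target − residual)·4.0·V
residual = 14.695·(0.01821 + 0.09011·e^(−0.04·10.7)) = 1.1307
sugar = (2.3 − 1.1307)·4.0·22.5

105.2368 g


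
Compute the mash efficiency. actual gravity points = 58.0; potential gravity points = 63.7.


efficiency = actual / potential × 100
efficiency = 58.0 / 63.7 × 100

91.0518 %


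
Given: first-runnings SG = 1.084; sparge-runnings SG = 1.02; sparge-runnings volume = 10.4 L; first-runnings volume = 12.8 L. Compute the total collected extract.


total = Σ (SG_i − 1)·1000·V_i
first = (1.084 − 1)·1000·12.8 = 1075.2000
sparge = (1.02 − 1)·1000·10.4 = 208.0000
total = 1075.2000 + 208.0000

1283.2000 gravity·L


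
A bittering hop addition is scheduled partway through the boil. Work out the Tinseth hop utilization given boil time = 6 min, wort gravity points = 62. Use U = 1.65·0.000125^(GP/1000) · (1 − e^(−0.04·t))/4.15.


bigness = 1.65·0.000125^(62/1000) = 0.9451
boil_factor = (1 − e^(−0.04·6))/4.15 = 0.0514
U = 0.9451 · 0.0514

0.0486


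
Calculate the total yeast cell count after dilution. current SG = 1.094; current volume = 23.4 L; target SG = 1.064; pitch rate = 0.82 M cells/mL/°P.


V_w = V·((SG_c−1)/(SG_t−1)−1);  °P = 259 − 259/SG_t;  cells = rate·(V+V_w)·°P
V_w = 23.4·((1.094−1)/(1.064−1)−1) = 10.9688
V_final = 23.4 + 10.9688 = 34.3687
°P = 259 − 259/1.064 = 15.5789
cells = 0.82·34.3687·15.5789

439.0517 billion cells


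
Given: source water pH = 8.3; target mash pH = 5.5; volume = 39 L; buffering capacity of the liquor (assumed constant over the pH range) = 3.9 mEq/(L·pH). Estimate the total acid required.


acid = buffering capacity · (pH_source − pH_target) · V
acid = 3.9 · (8.3 − 5.5) · 39

425.8800 mEq


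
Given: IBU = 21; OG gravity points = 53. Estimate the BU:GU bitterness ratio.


BU:GU = IBU / OG_points
BU:GU = 21 / 53

0.3962


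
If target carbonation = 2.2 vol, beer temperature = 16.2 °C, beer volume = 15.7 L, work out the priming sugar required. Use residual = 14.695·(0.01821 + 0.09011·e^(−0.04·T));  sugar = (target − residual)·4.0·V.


residual = 14.695·(0.01821 + 0.09011·e^(−0.04·16.2)) = 0.9603
sugar = (2.2 − 0.9603)·4.0·15.7

77.8560 g


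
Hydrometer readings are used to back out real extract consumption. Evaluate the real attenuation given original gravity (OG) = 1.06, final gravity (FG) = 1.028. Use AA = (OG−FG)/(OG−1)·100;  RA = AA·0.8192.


AA = (1.06 − 1.028)/(1.06 − 1)·100 = 53.3333
RA = 53.3333·0.8192

43.6907 %


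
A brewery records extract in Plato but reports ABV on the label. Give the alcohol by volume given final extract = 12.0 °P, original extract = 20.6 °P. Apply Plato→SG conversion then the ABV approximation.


SG = 259/(259 − P);  ABV = (OG − FG)·131.25
OG = 259/(259 − 20.6) = 1.0864
FG = 259/(259 − 12.0) = 1.0486
ABV = (1.0864 − 1.0486)·131.25

4.9647 % ABV


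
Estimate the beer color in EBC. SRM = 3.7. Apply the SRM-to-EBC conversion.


EBC = SRM · 1.97
EBC = 3.7 · 1.97

7.2890 EBC


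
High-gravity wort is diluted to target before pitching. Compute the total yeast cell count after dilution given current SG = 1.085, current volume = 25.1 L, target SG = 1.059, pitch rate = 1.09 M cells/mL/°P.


V_w = V·((SG_c−1)/(SG_t−1)−1);  °P = 259 − 259/SG_t;  cells = rate·(V+V_w)·°P
V_w = 25.1·((1.085−1)/(1.059−1)−1) = 11.0610
V_final = 25.1 + 11.0610 = 36.1610
°P = 259 − 259/1.059 = 14.4297
cells = 1.09·36.1610·14.4297

568.7520 billion cells


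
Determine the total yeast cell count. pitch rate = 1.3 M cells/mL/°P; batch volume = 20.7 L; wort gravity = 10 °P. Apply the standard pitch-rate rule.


cells (billions) = rate · V_L · °P
cells = 1.3 · 20.7 · 10

269.1000 billion cells


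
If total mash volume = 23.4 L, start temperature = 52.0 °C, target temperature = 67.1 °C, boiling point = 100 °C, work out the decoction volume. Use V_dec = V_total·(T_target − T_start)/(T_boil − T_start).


V_dec = 23.4·(67.1 − 52.0)/(100 − 52.0)

7.3612 L


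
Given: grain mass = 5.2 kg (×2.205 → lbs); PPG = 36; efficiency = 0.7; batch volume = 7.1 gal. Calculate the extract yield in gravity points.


points = lbs × PPG × eff / vol
lbs = 5.2 × 2.205 = 11.4660
points = 11.4660 × 36 × 0.7 / 7.1

40.6962 points


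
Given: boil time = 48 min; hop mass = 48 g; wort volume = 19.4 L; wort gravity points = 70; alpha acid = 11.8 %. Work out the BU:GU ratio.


U = 1.65·0.000125^(GP/1000)·(1−e^(−0.04t))/4.15;  IBU = (α/100)·m·U·1000/V;  BU:GU = IBU/GP
U = 1.65·0.000125^(70/1000)·(1−e^(−0.04·48))/4.15 = 0.1809
IBU = (11.8/100)·48·0.1809·1000/19.4 = 52.8068
BU:GU = 52.8068/70

0.7544


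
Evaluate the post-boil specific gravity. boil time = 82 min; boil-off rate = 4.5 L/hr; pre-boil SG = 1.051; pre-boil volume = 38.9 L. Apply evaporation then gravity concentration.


V_post = V_pre − rate·(t/60);  SG_post = 1 + (SG_pre−1)·V_pre/V_post
V_post = 38.9 − 4.5·(82/60) = 32.7500
SG_post = 1 + (1.051 − 1)·38.9/32.7500

1.0606


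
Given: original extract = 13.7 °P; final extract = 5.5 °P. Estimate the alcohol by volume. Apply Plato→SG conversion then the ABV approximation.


SG = 259/(259 − P);  ABV = (OG − FG)·131.25
OG = 259/(259 − 13.7) = 1.0558
FG = 259/(259 − 5.5) = 1.0217
ABV = (1.0558 − 1.0217)·131.25

4.4827 % ABV


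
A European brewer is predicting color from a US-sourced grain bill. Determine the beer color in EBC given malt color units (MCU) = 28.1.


SRM = 1.4922·MCU^0.6859;  EBC = SRM·1.97
SRM = 1.4922·28.1^0.6859 = 14.7060
EBC = 14.7060·1.97

28.9708 EBC


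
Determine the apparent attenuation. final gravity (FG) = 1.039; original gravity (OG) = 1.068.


AA = (OG − FG)/(OG − 1) · 100
AA = (1.068 − 1.039)/(1.068 − 1) · 100

42.6471 %


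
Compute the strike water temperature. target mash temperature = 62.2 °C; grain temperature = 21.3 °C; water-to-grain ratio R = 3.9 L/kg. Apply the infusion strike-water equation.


T_strike = (0.41/R)·(T_mash − T_grain) + T_mash
T_strike = (0.41/3.9)·(62.2 − 21.3) + 62.2

66.4997 °C


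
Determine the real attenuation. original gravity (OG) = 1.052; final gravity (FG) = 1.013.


AA = (OG−FG)/(OG−1)·100;  RA = AA·0.8192
AA = (1.052 − 1.013)/(1.052 − 1)·100 = 75.0000
RA = 75.0000·0.8192

61.4400 %


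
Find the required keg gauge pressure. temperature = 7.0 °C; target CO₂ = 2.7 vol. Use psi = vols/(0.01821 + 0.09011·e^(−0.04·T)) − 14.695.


psi = 2.7/(0.01821 + 0.09011·e^(−0.04·7.0)) − 14.695

16.5863 psi


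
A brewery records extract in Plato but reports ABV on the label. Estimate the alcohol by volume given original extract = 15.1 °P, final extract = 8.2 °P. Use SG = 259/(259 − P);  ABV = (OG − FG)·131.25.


OG = 259/(259 − 15.1) = 1.0619
FG = 259/(259 − 8.2) = 1.0327
ABV = (1.0619 − 1.0327)·131.25

3.8345 % ABV


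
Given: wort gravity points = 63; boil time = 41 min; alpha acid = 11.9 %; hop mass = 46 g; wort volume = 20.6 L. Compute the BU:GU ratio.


U = 1.65·0.000125^(GP/1000)·(1−e^(−0.04t))/4.15;  IBU = (α/100)·m·U·1000/V;  BU:GU = IBU/GP
U = 1.65·0.000125^(63/1000)·(1−e^(−0.04·41))/4.15 = 0.1819
IBU = (11.9/100)·46·0.1819·1000/20.6 = 48.3420
BU:GU = 48.3420/63

0.7673


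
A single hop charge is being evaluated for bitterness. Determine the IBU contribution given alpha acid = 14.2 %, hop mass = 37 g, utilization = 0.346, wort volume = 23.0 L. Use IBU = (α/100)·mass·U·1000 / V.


IBU = (14.2/100)·37·0.346·1000 / 23.0

79.0384 IBU


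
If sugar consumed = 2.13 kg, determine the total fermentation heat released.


Q = m_sugar · 590 kJ/kg
Q = 2.13 · 590

1256.7000 kJ


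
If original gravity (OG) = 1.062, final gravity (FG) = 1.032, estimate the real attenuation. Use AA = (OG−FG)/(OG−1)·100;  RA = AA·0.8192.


AA = (1.062 − 1.032)/(1.062 − 1)·100 = 48.3871
RA = 48.3871·0.8192

39.6387 %


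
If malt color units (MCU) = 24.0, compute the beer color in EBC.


SRM = 1.4922·MCU^0.6859;  EBC = SRM·1.97
SRM = 1.4922·24.0^0.6859 = 13.1982
EBC = 13.1982·1.97

26.0004 EBC


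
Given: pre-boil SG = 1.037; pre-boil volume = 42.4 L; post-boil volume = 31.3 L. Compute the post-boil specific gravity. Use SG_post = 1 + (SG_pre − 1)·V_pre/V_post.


pts_pre = (1.037 − 1)·1000 = 37.0000
pts_post = 37.0000·42.4/31.3 = 50.1214
SG_post = 1 + 50.1214/1000

1.0501


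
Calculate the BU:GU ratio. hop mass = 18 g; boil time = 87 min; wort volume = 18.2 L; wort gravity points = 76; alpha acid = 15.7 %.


U = 1.65·0.000125^(GP/1000)·(1−e^(−0.04t))/4.15;  IBU = (α/100)·m·U·1000/V;  BU:GU = IBU/GP
U = 1.65·0.000125^(76/1000)·(1−e^(−0.04·87))/4.15 = 0.1946
IBU = (15.7/100)·18·0.1946·1000/18.2 = 30.2212
BU:GU = 30.2212/76

0.3976


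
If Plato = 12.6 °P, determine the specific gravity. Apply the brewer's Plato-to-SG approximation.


SG = 259/(259 − P)
SG = 259/(259 − 12.6)

1.0511


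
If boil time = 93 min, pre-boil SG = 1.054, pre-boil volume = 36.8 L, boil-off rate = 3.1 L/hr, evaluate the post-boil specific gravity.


V_post = V_pre − rate·(t/60);  SG_post = 1 + (SG_pre−1)·V_pre/V_post
V_post = 36.8 − 3.1·(93/60) = 31.9950
SG_post = 1 + (1.054 − 1)·36.8/31.9950

1.0621


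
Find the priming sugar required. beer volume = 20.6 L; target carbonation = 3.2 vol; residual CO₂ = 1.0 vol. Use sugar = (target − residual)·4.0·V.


sugar = (3.2 − 1.0)·4.0·20.6

181.2800 g


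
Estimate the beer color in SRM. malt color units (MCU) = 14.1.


SRM = 1.4922 · MCU^0.6859
SRM = 1.4922 · 14.1^0.6859

9.1638 SRM


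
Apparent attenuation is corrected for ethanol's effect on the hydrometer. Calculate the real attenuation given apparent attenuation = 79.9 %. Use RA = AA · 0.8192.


RA = 79.9 · 0.8192

65.4541 %


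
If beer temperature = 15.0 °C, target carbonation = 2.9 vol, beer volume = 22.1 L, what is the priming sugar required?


residual = 14.695·(0.01821 + 0.09011·e^(−0.04·T));  sugar = (target − residual)·4.0·V
residual = 14.695·(0.01821 + 0.09011·e^(−0.04·15.0)) = 0.9943
sugar = (2.9 − 0.9943)·4.0·22.1

168.4627 g


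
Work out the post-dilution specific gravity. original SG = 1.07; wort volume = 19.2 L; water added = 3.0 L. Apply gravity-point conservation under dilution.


SG_new = 1 + (SG_old − 1)·V_old/(V_old + V_water)
pts = (1.07 − 1)·1000·19.2/(19.2 + 3.0) = 60.5405
SG_new = 1 + 60.5405/1000

1.0605


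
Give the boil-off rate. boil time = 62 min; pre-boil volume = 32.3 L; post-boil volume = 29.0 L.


rate = (V_pre − V_post) / (t_min/60)
rate = (32.3 − 29.0) / (62/60)

3.1935 L/hr


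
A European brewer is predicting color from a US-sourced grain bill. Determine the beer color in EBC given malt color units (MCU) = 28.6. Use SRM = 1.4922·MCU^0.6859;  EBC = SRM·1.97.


SRM = 1.4922·28.6^0.6859 = 14.8850
EBC = 14.8850·1.97

29.3234 EBC


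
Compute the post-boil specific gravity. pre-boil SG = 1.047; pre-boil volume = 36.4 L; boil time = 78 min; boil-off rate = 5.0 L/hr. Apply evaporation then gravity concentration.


V_post = V_pre − rate·(t/60);  SG_post = 1 + (SG_pre−1)·V_pre/V_post
V_post = 36.4 − 5.0·(78/60) = 29.9000
SG_post = 1 + (1.047 − 1)·36.4/29.9000

1.0572


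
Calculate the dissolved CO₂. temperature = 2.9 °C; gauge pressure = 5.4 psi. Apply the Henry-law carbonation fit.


vols = (P + 14.695)·(0.01821 + 0.09011·e^(−0.04·T))
vols = (5.4 + 14.695)·(0.01821 + 0.09011·e^(−0.04·2.9))

1.9784 volumes


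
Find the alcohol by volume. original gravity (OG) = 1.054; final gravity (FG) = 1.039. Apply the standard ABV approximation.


ABV = (OG − FG) · 131.25
ABV = (1.054 − 1.039) · 131.25

1.9688 % ABV


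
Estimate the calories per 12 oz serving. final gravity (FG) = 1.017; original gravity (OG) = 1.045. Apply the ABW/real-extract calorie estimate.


ABW = (OG−FG)·131.25·0.79/FG;  °P = 259 − 259/SG (for OG→OE and FG→AE);  RE = 0.1808·OE + 0.8192·AE;  Cal = (6.9·ABW + 4·(RE−0.1))·FG·3.55
ABW = (1.045 − 1.017)·131.25·0.79/1.017 = 2.8547
OE = 259 − 259/1.045 = 11.1531 °P
AE = 259 − 259/1.017 = 4.3294 °P
RE = 0.1808·11.1531 + 0.8192·4.3294 = 5.5631 °P
Cal = (6.9·2.8547 + 4·(5.5631−0.1))·1.017·3.55

150.0103 kcal


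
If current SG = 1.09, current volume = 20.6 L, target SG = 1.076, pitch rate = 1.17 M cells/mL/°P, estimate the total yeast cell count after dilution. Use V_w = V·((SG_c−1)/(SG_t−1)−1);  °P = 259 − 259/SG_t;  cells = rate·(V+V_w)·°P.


V_w = 20.6·((1.09−1)/(1.076−1)−1) = 3.7947
V_final = 20.6 + 3.7947 = 24.3947
°P = 259 − 259/1.076 = 18.2937
cells = 1.17·24.3947·18.2937

522.1353 billion cells


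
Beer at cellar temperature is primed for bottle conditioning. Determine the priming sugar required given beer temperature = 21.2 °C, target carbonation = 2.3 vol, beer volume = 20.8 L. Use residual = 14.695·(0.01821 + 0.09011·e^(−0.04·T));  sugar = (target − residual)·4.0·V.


residual = 14.695·(0.01821 + 0.09011·e^(−0.04·21.2)) = 0.8347
sugar = (2.3 − 0.8347)·4.0·20.8

121.9132 g


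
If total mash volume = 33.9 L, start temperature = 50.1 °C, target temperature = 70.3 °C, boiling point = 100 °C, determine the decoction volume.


V_dec = V_total·(T_target − T_start)/(T_boil − T_start)
V_dec = 33.9·(70.3 − 50.1)/(100 − 50.1)

13.7230 L


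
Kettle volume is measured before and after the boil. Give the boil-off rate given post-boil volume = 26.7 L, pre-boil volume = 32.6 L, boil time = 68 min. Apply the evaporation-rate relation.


rate = (V_pre − V_post) / (t_min/60)
rate = (32.6 − 26.7) / (68/60)

5.2059 L/hr


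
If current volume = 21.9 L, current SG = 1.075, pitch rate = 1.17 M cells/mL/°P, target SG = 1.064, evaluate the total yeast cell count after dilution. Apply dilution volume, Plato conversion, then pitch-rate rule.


V_w = V·((SG_c−1)/(SG_t−1)−1);  °P = 259 − 259/SG_t;  cells = rate·(V+V_w)·°P
V_w = 21.9·((1.075−1)/(1.064−1)−1) = 3.7641
V_final = 21.9 + 3.7641 = 25.6641
°P = 259 − 259/1.064 = 15.5789
cells = 1.17·25.6641·15.5789

467.7883 billion cells


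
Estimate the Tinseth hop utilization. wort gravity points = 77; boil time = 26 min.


U = 1.65·0.000125^(GP/1000) · (1 − e^(−0.04·t))/4.15
bigness = 1.65·0.000125^(77/1000) = 0.8259
boil_factor = (1 − e^(−0.04·26))/4.15 = 0.1558
U = 0.8259 · 0.1558

0.1287


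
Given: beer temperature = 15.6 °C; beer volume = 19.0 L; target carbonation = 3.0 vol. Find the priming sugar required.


residual = 14.695·(0.01821 + 0.09011·e^(−0.04·T));  sugar = (target − residual)·4.0·V
residual = 14.695·(0.01821 + 0.09011·e^(−0.04·15.6)) = 0.9771
sugar = (3.0 − 0.9771)·4.0·19.0

153.7419 g


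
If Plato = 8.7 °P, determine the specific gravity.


SG = 259/(259 − P)
SG = 259/(259 − 8.7)

1.0348


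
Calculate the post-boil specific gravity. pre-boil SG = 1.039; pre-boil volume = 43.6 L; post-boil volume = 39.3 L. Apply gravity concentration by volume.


SG_post = 1 + (SG_pre − 1)·V_pre/V_post
pts_pre = (1.039 − 1)·1000 = 39.0000
pts_post = 39.0000·43.6/39.3 = 43.2672
SG_post = 1 + 43.2672/1000

1.0433


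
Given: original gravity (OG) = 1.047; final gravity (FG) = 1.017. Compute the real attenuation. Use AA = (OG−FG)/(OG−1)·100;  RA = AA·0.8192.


AA = (1.047 − 1.017)/(1.047 − 1)·100 = 63.8298
RA = 63.8298·0.8192

52.2894 %


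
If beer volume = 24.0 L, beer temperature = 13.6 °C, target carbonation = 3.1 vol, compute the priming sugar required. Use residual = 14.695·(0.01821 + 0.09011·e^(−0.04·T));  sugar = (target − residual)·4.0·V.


residual = 14.695·(0.01821 + 0.09011·e^(−0.04·13.6)) = 1.0362
sugar = (3.1 − 1.0362)·4.0·24.0

198.1276 g


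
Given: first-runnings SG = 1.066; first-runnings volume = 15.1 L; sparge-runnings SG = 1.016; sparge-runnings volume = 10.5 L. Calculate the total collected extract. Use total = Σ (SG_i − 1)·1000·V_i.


first = (1.066 − 1)·1000·15.1 = 996.6000
sparge = (1.016 − 1)·1000·10.5 = 168.0000
total = 996.6000 + 168.0000

1164.6000 gravity·L


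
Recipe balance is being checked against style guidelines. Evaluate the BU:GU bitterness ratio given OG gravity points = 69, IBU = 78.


BU:GU = IBU / OG_points
BU:GU = 78 / 69

1.1304


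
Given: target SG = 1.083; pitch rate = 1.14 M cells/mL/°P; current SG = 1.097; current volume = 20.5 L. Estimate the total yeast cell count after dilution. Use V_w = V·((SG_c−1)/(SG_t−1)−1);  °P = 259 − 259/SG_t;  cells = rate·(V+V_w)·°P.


V_w = 20.5·((1.097−1)/(1.083−1)−1) = 3.4578
V_final = 20.5 + 3.4578 = 23.9578
°P = 259 − 259/1.083 = 19.8495
cells = 1.14·23.9578·19.8495

542.1279 billion cells


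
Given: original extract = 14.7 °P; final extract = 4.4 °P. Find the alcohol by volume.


SG = 259/(259 − P);  ABV = (OG − FG)·131.25
OG = 259/(259 − 14.7) = 1.0602
FG = 259/(259 − 4.4) = 1.0173
ABV = (1.0602 − 1.0173)·131.25

5.6293 % ABV


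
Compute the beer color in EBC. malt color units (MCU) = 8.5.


SRM = 1.4922·MCU^0.6859;  EBC = SRM·1.97
SRM = 1.4922·8.5^0.6859 = 6.4761
EBC = 6.4761·1.97

12.7580 EBC


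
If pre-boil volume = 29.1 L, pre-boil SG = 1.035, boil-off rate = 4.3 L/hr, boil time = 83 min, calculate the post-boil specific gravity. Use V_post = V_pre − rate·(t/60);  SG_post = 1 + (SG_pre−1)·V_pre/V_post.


V_post = 29.1 − 4.3·(83/60) = 23.1517
SG_post = 1 + (1.035 − 1)·29.1/23.1517

1.0440


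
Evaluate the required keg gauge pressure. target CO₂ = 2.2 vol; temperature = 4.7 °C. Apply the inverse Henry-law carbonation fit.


psi = vols/(0.01821 + 0.09011·e^(−0.04·T)) − 14.695
psi = 2.2/(0.01821 + 0.09011·e^(−0.04·4.7)) − 14.695

8.9924 psi


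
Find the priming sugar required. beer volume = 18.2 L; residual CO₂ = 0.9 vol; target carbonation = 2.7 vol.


sugar = (target − residual)·4.0·V
sugar = (2.7 − 0.9)·4.0·18.2

131.0400 g


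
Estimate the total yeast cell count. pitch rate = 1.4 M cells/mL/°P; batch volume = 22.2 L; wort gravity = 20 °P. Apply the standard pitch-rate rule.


cells (billions) = rate · V_L · °P
cells = 1.4 · 22.2 · 20

621.6000 billion cells


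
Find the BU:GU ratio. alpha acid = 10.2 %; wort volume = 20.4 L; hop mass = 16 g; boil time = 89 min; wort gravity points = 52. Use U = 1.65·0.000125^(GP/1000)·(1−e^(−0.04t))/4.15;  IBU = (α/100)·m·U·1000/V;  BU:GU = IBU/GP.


U = 1.65·0.000125^(52/1000)·(1−e^(−0.04·89))/4.15 = 0.2421
IBU = (10.2/100)·16·0.2421·1000/20.4 = 19.3658
BU:GU = 19.3658/52

0.3724


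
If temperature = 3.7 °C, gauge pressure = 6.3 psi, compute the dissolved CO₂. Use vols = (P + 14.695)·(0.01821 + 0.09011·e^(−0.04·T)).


vols = (6.3 + 14.695)·(0.01821 + 0.09011·e^(−0.04·3.7))

2.0139 volumes


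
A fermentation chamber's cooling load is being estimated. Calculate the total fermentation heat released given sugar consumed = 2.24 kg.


Q = m_sugar · 590 kJ/kg
Q = 2.24 · 590

1321.6000 kJ


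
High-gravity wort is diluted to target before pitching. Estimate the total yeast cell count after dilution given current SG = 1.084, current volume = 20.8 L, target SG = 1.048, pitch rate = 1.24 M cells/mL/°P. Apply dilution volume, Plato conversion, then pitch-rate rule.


V_w = V·((SG_c−1)/(SG_t−1)−1);  °P = 259 − 259/SG_t;  cells = rate·(V+V_w)·°P
V_w = 20.8·((1.084−1)/(1.048−1)−1) = 15.6000
V_final = 20.8 + 15.6000 = 36.4000
°P = 259 − 259/1.048 = 11.8626
cells = 1.24·36.4000·11.8626

535.4301 billion cells


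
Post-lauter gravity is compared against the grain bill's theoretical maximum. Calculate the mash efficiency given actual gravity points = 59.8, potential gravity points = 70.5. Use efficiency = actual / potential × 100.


efficiency = 59.8 / 70.5 × 100

84.8227 %


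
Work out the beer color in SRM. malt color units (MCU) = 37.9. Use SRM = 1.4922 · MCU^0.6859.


SRM = 1.4922 · 37.9^0.6859

18.0558 SRM


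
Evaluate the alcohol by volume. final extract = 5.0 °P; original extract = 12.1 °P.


SG = 259/(259 − P);  ABV = (OG − FG)·131.25
OG = 259/(259 − 12.1) = 1.0490
FG = 259/(259 − 5.0) = 1.0197
ABV = (1.0490 − 1.0197)·131.25

3.8486 % ABV


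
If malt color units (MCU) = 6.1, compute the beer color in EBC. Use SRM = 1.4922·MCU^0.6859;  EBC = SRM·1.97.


SRM = 1.4922·6.1^0.6859 = 5.1580
EBC = 5.1580·1.97

10.1613 EBC


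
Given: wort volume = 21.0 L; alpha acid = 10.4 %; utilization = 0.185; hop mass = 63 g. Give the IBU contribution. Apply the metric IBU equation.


IBU = (α/100)·mass·U·1000 / V
IBU = (10.4/100)·63·0.185·1000 / 21.0

57.7200 IBU


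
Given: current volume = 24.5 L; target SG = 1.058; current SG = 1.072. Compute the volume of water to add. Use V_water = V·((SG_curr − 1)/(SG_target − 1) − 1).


V_water = 24.5·((1.072 − 1)/(1.058 − 1) − 1)

5.9138 L


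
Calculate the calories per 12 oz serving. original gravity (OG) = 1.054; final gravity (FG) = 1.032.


ABW = (OG−FG)·131.25·0.79/FG;  °P = 259 − 259/SG (for OG→OE and FG→AE);  RE = 0.1808·OE + 0.8192·AE;  Cal = (6.9·ABW + 4·(RE−0.1))·FG·3.55
ABW = (1.054 − 1.032)·131.25·0.79/1.032 = 2.2104
OE = 259 − 259/1.054 = 13.2694 °P
AE = 259 − 259/1.032 = 8.0310 °P
RE = 0.1808·13.2694 + 0.8192·8.0310 = 8.9781 °P
Cal = (6.9·2.2104 + 4·(8.9781−0.1))·1.032·3.55

185.9797 kcal


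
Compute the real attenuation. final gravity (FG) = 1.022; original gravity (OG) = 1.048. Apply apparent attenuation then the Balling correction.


AA = (OG−FG)/(OG−1)·100;  RA = AA·0.8192
AA = (1.048 − 1.022)/(1.048 − 1)·100 = 54.1667
RA = 54.1667·0.8192

44.3733 %


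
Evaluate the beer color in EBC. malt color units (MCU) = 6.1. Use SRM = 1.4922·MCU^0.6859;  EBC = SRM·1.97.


SRM = 1.4922·6.1^0.6859 = 5.1580
EBC = 5.1580·1.97

10.1613 EBC


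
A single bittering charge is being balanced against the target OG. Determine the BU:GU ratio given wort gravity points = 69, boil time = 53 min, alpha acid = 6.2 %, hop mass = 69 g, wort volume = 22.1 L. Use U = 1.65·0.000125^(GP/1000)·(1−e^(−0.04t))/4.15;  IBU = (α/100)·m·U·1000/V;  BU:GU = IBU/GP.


U = 1.65·0.000125^(69/1000)·(1−e^(−0.04·53))/4.15 = 0.1882
IBU = (6.2/100)·69·0.1882·1000/22.1 = 36.4282
BU:GU = 36.4282/69

0.5279


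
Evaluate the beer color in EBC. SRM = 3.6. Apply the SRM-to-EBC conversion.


EBC = SRM · 1.97
EBC = 3.6 · 1.97

7.0920 EBC


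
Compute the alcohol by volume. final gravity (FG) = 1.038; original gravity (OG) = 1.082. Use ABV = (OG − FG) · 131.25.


ABV = (1.082 − 1.038) · 131.25

5.7750 % ABV


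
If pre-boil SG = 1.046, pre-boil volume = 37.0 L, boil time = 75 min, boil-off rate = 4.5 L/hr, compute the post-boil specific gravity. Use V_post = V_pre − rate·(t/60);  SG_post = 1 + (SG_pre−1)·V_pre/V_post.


V_post = 37.0 − 4.5·(75/60) = 31.3750
SG_post = 1 + (1.046 − 1)·37.0/31.3750

1.0542
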